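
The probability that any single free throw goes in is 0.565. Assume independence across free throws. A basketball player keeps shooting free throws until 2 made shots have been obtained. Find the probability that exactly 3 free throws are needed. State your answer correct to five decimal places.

Y = trial on which the second success occurs; negative binomial, r=2, p=0.565.
P(Y=3) = C(2,1) · p^2 · (1−p)^1
= 2 · 0.31922 · 0.435 = 0.2777257

0.27773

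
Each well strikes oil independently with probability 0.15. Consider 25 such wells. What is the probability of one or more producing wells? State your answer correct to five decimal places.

P(at least one) = 1 − P(none) = 1 − (1 − 0.15)^25
= 1 − 0.0171978 = 0.9828022

0.98280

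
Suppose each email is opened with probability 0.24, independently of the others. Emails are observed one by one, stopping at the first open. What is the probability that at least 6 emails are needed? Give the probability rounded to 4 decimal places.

0.2536

Y = number of emails to the first success; geometric, p = 0.24.
P(Y > 5) = P(first 5 all fail) = (1−p)^5 = 0.253553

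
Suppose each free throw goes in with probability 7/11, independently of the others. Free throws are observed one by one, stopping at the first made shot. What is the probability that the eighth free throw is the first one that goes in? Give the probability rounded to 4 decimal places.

0.0005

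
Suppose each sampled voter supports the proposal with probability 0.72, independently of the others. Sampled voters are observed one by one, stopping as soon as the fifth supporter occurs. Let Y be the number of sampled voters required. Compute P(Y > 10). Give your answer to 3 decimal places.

0.034

Needing more than 10 sampled voters ⇔ fewer than 5 successes in the first 10. With X ~ Binomial(10, 0.72), P(Y > 10) = P(X ≤ 4).
  k=0: C(10,0)·0.72^0·0.28^10 = 0.00000
  k=1: C(10,1)·0.72^1·0.28^9 = 0.00008
  k=2: C(10,2)·0.72^2·0.28^8 = 0.00088
  k=3: C(10,3)·0.72^3·0.28^7 = 0.00604
  k=4: C(10,4)·0.72^4·0.28^6 = 0.02720
P(X ≤ 4) = 0.03420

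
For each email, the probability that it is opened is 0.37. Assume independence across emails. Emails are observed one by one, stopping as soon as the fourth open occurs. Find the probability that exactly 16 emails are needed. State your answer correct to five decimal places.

Y = trial on which the fourth success occurs; negative binomial, r=4, p=0.37.
P(Y=16) = C(15,3) · p^4 · (1−p)^12
= 455 · 0.018742 · 0.0039092 = 0.0333353

0.03334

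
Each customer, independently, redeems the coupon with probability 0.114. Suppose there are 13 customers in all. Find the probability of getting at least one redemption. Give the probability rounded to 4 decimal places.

P(at least one) = 1 − P(none) = 1 − (1 − 0.114)^13
= 1 − 0.207319 = 0.792681

0.7927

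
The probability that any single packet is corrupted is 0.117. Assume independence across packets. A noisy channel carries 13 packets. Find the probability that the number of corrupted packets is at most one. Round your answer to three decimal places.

0.540

X ~ Binomial(13, 0.117); P(X ≤ 1) = Σ C(13,k) p^k (1−p)^(13−k) over k:
  k=0: C(13,0)·0.117^0·0.883^13 = 0.19838
  k=1: C(13,1)·0.117^1·0.883^12 = 0.34171
Total = 0.54009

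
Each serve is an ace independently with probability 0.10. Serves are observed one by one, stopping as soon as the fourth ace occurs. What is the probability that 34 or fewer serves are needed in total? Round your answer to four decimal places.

Finishing within 34 serves ⇔ at least 4 successes in the first 34. With X ~ Binomial(34, 0.10), P(Y ≤ 34) = 1 − P(X ≤ 3).
  k=0: C(34,0)·0.10^0·0.90^34 = 0.027813
  k=1: C(34,1)·0.10^1·0.90^33 = 0.105071
  k=2: C(34,2)·0.10^2·0.90^32 = 0.192630
  k=3: C(34,3)·0.10^3·0.90^31 = 0.228302
1 − 0.553815 = 0.446185

0.4462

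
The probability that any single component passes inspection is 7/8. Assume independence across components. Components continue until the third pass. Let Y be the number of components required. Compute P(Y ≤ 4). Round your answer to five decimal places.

Finishing within 4 components ⇔ at least 3 successes in the first 4. With X ~ Binomial(4, 0.875), P(Y ≤ 4) = 1 − P(X ≤ 2).
  k=0: C(4,0)·0.875^0·0.125^4 = 0.0002441
  k=1: C(4,1)·0.875^1·0.125^3 = 0.0068359
  k=2: C(4,2)·0.875^2·0.125^2 = 0.0717773
1 − 0.0788574 = 0.9211426

0.92114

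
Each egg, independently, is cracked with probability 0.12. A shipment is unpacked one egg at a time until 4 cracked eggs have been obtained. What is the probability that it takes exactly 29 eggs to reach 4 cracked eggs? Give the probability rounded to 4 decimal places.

0.0278

Y = trial on which the fourth success occurs; negative binomial, r=4, p=0.12.
P(Y=29) = C(28,3) · p^4 · (1−p)^25
= 3276 · 0.00020736 · 0.040932 = 0.027806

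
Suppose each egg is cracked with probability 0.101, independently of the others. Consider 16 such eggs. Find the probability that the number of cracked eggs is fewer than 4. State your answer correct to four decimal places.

0.9295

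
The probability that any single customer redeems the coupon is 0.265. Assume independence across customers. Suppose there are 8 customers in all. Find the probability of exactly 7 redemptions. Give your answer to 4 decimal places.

0.0005

X ~ Binomial(n=8, p=0.265).
P(X=7) = C(8,7) · p^7 · (1−p)^1
= 8 · 9.1774e-05 · 0.735 = 0.000540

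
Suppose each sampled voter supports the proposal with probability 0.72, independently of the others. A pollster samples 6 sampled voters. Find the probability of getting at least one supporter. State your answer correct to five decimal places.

P(at least one) = 1 − P(none) = 1 − (1 − 0.72)^6
= 1 − 0.0004819 = 0.9995181

0.99952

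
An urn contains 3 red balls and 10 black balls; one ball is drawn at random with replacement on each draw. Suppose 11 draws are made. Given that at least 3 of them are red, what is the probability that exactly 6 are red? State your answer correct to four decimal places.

0.0388

X ~ Binomial(11, 0.230769). Want P(X=6 | X≥3) = P(X=6) / P(X≥3).
P(X=6) = C(11,6)·0.230769^6·0.769231^5 = 0.018793
P(X≥3) = 1 − 0.055799 − 0.184135 − 0.276203 = 0.483863
Ratio = 0.018793 / 0.483863 = 0.038839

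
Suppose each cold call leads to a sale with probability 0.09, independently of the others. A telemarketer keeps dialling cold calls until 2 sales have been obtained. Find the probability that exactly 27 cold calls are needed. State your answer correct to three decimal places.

0.020

Y = trial on which the second success occurs; negative binomial, r=2, p=0.09.
P(Y=27) = C(26,1) · p^2 · (1−p)^25
= 26 · 0.0081 · 0.094631 = 0.01993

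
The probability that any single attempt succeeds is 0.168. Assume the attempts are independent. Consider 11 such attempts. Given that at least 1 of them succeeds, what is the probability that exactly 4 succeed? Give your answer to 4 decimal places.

X ~ Binomial(11, 0.168). Want P(X=4 | X≥1) = P(X=4) / P(X≥1).
P(X=4) = C(11,4)·0.168^4·0.832^7 = 0.072546
P(X≥1) = 1 − 0.132238 = 0.867762
Ratio = 0.072546 / 0.867762 = 0.083601

0.0836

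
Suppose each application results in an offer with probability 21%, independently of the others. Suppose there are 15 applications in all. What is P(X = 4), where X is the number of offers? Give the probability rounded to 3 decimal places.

0.199

X ~ Binomial(n=15, p=0.21).
P(X=4) = C(15,4) · p^4 · (1−p)^11
= 1365 · 0.0019448 · 0.074799 = 0.19857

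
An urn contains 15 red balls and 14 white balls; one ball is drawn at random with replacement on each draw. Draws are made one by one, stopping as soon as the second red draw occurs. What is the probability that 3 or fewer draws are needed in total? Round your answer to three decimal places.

Finishing within 3 draws ⇔ at least 2 successes in the first 3. With X ~ Binomial(3, 0.517241), P(Y ≤ 3) = 1 − P(X ≤ 1).
  k=0: C(3,0)·0.517241^0·0.482759^3 = 0.11251
  k=1: C(3,1)·0.517241^1·0.482759^2 = 0.36164
1 − 0.47415 = 0.52585

0.526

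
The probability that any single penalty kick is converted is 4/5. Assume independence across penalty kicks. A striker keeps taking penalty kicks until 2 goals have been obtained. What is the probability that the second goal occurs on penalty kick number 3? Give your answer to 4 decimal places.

0.2560

Y = trial on which the second success occurs; negative binomial, r=2, p=0.80.
P(Y=3) = C(2,1) · p^2 · (1−p)^1
= 2 · 0.64 · 0.2 = 0.256000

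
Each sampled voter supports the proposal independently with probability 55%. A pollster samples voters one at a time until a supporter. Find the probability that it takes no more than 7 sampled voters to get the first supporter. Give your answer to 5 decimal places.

Y = number of sampled voters to the first success; geometric, p = 0.55.
P(Y ≤ 7) = 1 − (1−p)^7 = 1 − 0.0037367 = 0.9962633

0.99626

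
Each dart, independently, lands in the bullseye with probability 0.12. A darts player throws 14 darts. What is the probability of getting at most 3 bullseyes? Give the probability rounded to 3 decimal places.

X ~ Binomial(14, 0.12); P(X ≤ 3) = Σ C(14,k) p^k (1−p)^(14−k) over k:
  k=0: C(14,0)·0.12^0·0.88^14 = 0.16702
  k=1: C(14,1)·0.12^1·0.88^13 = 0.31885
  k=2: C(14,2)·0.12^2·0.88^12 = 0.28262
  k=3: C(14,3)·0.12^3·0.88^11 = 0.15415
Total = 0.92263

0.923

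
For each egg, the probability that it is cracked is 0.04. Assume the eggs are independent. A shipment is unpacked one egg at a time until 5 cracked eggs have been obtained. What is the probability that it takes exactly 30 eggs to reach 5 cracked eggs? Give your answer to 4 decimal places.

Y = trial on which the fifth success occurs; negative binomial, r=5, p=0.04.
P(Y=30) = C(29,4) · p^5 · (1−p)^25
= 23751 · 1.024e-07 · 0.3604 = 0.000877

0.0009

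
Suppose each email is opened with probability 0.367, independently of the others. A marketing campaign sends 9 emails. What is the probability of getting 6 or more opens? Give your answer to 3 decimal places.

0.067

X ~ Binomial(9, 0.367); P(X ≥ 6) = Σ C(9,k) p^k (1−p)^(9−k) over k:
  k=6: C(9,6)·0.367^6·0.633^3 = 0.05206
  k=7: C(9,7)·0.367^7·0.633^2 = 0.01294
  k=8: C(9,8)·0.367^8·0.633^1 = 0.00187
  k=9: C(9,9)·0.367^9·0.633^0 = 0.00012
Total = 0.06699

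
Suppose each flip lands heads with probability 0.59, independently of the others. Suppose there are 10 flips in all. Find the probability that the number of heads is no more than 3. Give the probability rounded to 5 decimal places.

0.06257

X ~ Binomial(10, 0.59); P(X ≤ 3) = Σ C(10,k) p^k (1−p)^(10−k) over k:
  k=0: C(10,0)·0.59^0·0.41^10 = 0.0001342
  k=1: C(10,1)·0.59^1·0.41^9 = 0.0019316
  k=2: C(10,2)·0.59^2·0.41^8 = 0.0125080
  k=3: C(10,3)·0.59^3·0.41^7 = 0.0479981
Total = 0.0625719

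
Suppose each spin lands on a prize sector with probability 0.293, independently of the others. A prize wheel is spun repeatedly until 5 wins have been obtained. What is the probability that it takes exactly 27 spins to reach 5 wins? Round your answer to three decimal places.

Y = trial on which the fifth success occurs; negative binomial, r=5, p=0.293.
P(Y=27) = C(26,4) · p^5 · (1−p)^22
= 14950 · 0.0021594 · 0.00048666 = 0.01571

0.016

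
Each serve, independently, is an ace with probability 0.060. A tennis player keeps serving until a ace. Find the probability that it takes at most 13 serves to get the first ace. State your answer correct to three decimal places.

0.553

Y = number of serves to the first success; geometric, p = 0.06.
P(Y ≤ 13) = 1 − (1−p)^13 = 1 − 0.44737 = 0.55263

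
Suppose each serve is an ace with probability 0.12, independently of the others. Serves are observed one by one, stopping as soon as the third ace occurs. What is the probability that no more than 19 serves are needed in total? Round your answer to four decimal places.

Finishing within 19 serves ⇔ at least 3 successes in the first 19. With X ~ Binomial(19, 0.12), P(Y ≤ 19) = 1 − P(X ≤ 2).
  k=0: C(19,0)·0.12^0·0.88^19 = 0.088140
  k=1: C(19,1)·0.12^1·0.88^18 = 0.228362
  k=2: C(19,2)·0.12^2·0.88^17 = 0.280262
1 − 0.596763 = 0.403237

0.4032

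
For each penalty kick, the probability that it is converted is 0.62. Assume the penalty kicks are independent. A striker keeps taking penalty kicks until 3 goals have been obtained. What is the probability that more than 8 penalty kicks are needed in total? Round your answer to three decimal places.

Needing more than 8 penalty kicks ⇔ fewer than 3 successes in the first 8. With X ~ Binomial(8, 0.62), P(Y > 8) = P(X ≤ 2).
  k=0: C(8,0)·0.62^0·0.38^8 = 0.00043
  k=1: C(8,1)·0.62^1·0.38^7 = 0.00568
  k=2: C(8,2)·0.62^2·0.38^6 = 0.03241
P(X ≤ 2) = 0.03852

0.039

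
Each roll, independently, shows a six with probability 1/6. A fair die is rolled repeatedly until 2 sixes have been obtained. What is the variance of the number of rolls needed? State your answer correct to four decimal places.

60.0000

Y = total rolls until the second success; negative binomial with r=2, p=0.166667.
Var(Y) = r(1−p)/p² = 2·0.833333 / 0.166667² = 60.000000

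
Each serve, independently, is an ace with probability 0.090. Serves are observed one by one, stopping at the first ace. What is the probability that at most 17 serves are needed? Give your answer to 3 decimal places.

0.799

Y = number of serves to the first success; geometric, p = 0.09.
P(Y ≤ 17) = 1 − (1−p)^17 = 1 − 0.20124 = 0.79876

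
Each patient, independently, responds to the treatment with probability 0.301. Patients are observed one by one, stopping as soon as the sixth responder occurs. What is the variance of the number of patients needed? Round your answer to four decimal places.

Y = total patients until the sixth success; negative binomial with r=6, p=0.301.
Var(Y) = r(1−p)/p² = 6·0.699 / 0.301² = 46.290880

46.2909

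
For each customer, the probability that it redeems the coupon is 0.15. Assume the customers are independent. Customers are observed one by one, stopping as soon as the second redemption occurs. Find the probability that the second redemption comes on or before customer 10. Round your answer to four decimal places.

Finishing within 10 customers ⇔ at least 2 successes in the first 10. With X ~ Binomial(10, 0.15), P(Y ≤ 10) = 1 − P(X ≤ 1).
  k=0: C(10,0)·0.15^0·0.85^10 = 0.196874
  k=1: C(10,1)·0.15^1·0.85^9 = 0.347425
1 − 0.544300 = 0.455700

0.4557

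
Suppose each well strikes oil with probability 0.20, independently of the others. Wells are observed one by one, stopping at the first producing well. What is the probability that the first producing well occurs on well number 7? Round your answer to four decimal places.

0.0524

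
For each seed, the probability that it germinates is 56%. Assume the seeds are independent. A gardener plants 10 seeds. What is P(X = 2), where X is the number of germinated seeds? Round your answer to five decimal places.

X ~ Binomial(n=10, p=0.56).
P(X=2) = C(10,2) · p^2 · (1−p)^8
= 45 · 0.3136 · 0.0014048 = 0.0198249

0.01982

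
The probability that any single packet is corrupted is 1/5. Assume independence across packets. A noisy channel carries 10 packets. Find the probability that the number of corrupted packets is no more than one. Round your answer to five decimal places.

0.37581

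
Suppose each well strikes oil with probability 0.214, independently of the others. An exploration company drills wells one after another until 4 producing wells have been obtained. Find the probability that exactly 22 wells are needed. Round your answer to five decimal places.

0.03657

Y = trial on which the fourth success occurs; negative binomial, r=4, p=0.214.
P(Y=22) = C(21,3) · p^4 · (1−p)^18
= 1330 · 0.0020973 · 0.01311 = 0.0365690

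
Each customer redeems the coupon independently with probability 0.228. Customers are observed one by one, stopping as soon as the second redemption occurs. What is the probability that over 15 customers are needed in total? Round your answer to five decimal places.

0.11196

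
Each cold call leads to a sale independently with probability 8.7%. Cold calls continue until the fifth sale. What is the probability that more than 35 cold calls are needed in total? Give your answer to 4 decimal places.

0.8153

Needing more than 35 cold calls ⇔ fewer than 5 successes in the first 35. With X ~ Binomial(35, 0.087), P(Y > 35) = P(X ≤ 4).
  k=0: C(35,0)·0.087^0·0.913^35 = 0.041350
  k=1: C(35,1)·0.087^1·0.913^34 = 0.137909
  k=2: C(35,2)·0.087^2·0.913^33 = 0.223404
  k=3: C(35,3)·0.087^3·0.913^32 = 0.234171
  k=4: C(35,4)·0.087^4·0.913^31 = 0.178513
P(X ≤ 4) = 0.815348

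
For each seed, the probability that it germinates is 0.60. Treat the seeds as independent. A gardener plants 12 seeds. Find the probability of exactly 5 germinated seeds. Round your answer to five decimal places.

X ~ Binomial(n=12, p=0.60).
P(X=5) = C(12,5) · p^5 · (1−p)^7
= 792 · 0.07776 · 0.0016384 = 0.1009024

0.10090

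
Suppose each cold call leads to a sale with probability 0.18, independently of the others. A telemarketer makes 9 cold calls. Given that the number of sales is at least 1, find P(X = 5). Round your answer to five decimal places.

0.01293

X ~ Binomial(9, 0.18). Want P(X=5 | X≥1) = P(X=5) / P(X≥1).
P(X=5) = C(9,5)·0.18^5·0.82^4 = 0.0107644
P(X≥1) = 1 − 0.1676196 = 0.8323804
Ratio = 0.0107644 / 0.8323804 = 0.0129320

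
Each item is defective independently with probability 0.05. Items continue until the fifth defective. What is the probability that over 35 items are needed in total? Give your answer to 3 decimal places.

0.971

Needing more than 35 items ⇔ fewer than 5 successes in the first 35. With X ~ Binomial(35, 0.05), P(Y > 35) = P(X ≤ 4).
  k=0: C(35,0)·0.05^0·0.95^35 = 0.16608
  k=1: C(35,1)·0.05^1·0.95^34 = 0.30594
  k=2: C(35,2)·0.05^2·0.95^33 = 0.27374
  k=3: C(35,3)·0.05^3·0.95^32 = 0.15848
  k=4: C(35,4)·0.05^4·0.95^31 = 0.06673
P(X ≤ 4) = 0.97097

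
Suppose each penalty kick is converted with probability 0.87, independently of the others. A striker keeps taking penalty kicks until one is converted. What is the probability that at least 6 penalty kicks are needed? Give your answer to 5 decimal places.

0.00004

Y = number of penalty kicks to the first success; geometric, p = 0.87.
P(Y > 5) = P(first 5 all fail) = (1−p)^5 = 0.0000371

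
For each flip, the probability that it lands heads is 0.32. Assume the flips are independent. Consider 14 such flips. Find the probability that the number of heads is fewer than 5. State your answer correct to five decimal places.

X ~ Binomial(14, 0.32); P(X ≤ 4) = Σ C(14,k) p^k (1−p)^(14−k) over k:
  k=0: C(14,0)·0.32^0·0.68^14 = 0.0045199
  k=1: C(14,1)·0.32^1·0.68^13 = 0.0297779
  k=2: C(14,2)·0.32^2·0.68^12 = 0.0910853
  k=3: C(14,3)·0.32^3·0.68^11 = 0.1714547
  k=4: C(14,4)·0.32^4·0.68^10 = 0.2218825
Total = 0.5187203

0.51872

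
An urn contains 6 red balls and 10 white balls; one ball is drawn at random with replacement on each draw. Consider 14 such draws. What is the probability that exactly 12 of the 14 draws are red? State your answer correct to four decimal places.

X ~ Binomial(n=14, p=0.375).
P(X=12) = C(14,12) · p^12 · (1−p)^2
= 91 · 7.7335e-06 · 0.39062 = 0.000275

0.0003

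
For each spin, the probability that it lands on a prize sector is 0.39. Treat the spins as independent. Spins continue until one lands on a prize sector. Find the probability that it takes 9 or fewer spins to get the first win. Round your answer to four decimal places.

0.9883

Y = number of spins to the first success; geometric, p = 0.39.
P(Y ≤ 9) = 1 − (1−p)^9 = 1 − 0.011694 = 0.988306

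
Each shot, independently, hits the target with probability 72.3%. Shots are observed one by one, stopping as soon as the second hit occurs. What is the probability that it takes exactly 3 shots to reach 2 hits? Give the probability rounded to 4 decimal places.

Y = trial on which the second success occurs; negative binomial, r=2, p=0.723.
P(Y=3) = C(2,1) · p^2 · (1−p)^1
= 2 · 0.52273 · 0.277 = 0.289592

0.2896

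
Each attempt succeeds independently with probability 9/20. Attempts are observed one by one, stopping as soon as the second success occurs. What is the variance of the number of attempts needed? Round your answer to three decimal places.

Y = total attempts until the second success; negative binomial with r=2, p=0.45.
Var(Y) = r(1−p)/p² = 2·0.55 / 0.45² = 5.43210

5.432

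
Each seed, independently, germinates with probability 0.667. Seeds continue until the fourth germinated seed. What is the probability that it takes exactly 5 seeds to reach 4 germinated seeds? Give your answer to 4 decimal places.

Y = trial on which the fourth success occurs; negative binomial, r=4, p=0.667.
P(Y=5) = C(4,3) · p^4 · (1−p)^1
= 4 · 0.19793 · 0.333 = 0.263638

0.2636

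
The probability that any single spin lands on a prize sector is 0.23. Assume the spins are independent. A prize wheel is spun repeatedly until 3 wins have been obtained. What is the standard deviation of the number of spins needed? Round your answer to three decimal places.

6.608

Y = total spins until the third success; negative binomial with r=3, p=0.23.
SD(Y) = √[r(1−p)/p²] = √(43.66730) = 6.60812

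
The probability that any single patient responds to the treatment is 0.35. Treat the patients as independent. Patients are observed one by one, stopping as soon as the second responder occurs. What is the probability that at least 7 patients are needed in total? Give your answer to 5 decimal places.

0.31908

Needing more than 6 patients ⇔ fewer than 2 successes in the first 6. With X ~ Binomial(6, 0.35), P(Y > 6) = P(X ≤ 1).
  k=0: C(6,0)·0.35^0·0.65^6 = 0.0754189
  k=1: C(6,1)·0.35^1·0.65^5 = 0.2436610
P(X ≤ 1) = 0.3190799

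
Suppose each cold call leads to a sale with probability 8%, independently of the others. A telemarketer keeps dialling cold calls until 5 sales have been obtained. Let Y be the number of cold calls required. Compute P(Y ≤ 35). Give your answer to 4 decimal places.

Finishing within 35 cold calls ⇔ at least 5 successes in the first 35. With X ~ Binomial(35, 0.08), P(Y ≤ 35) = 1 − P(X ≤ 4).
  k=0: C(35,0)·0.08^0·0.92^35 = 0.054022
  k=1: C(35,1)·0.08^1·0.92^34 = 0.164416
  k=2: C(35,2)·0.08^2·0.92^33 = 0.243050
  k=3: C(35,3)·0.08^3·0.92^32 = 0.232482
  k=4: C(35,4)·0.08^4·0.92^31 = 0.161727
1 − 0.855698 = 0.144302

0.1443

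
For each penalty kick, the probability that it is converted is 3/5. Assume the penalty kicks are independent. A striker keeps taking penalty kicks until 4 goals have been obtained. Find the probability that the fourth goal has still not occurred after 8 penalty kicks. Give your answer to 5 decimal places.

0.17367

Needing more than 8 penalty kicks ⇔ fewer than 4 successes in the first 8. With X ~ Binomial(8, 0.60), P(Y > 8) = P(X ≤ 3).
  k=0: C(8,0)·0.60^0·0.40^8 = 0.0006554
  k=1: C(8,1)·0.60^1·0.40^7 = 0.0078643
  k=2: C(8,2)·0.60^2·0.40^6 = 0.0412877
  k=3: C(8,3)·0.60^3·0.40^5 = 0.1238630
P(X ≤ 3) = 0.1736704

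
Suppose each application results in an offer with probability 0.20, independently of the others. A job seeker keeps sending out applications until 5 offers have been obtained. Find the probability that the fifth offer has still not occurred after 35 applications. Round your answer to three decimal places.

0.143

Needing more than 35 applications ⇔ fewer than 5 successes in the first 35. With X ~ Binomial(35, 0.20), P(Y > 35) = P(X ≤ 4).
  k=0: C(35,0)·0.20^0·0.80^35 = 0.00041
  k=1: C(35,1)·0.20^1·0.80^34 = 0.00355
  k=2: C(35,2)·0.20^2·0.80^33 = 0.01509
  k=3: C(35,3)·0.20^3·0.80^32 = 0.04148
  k=4: C(35,4)·0.20^4·0.80^31 = 0.08297
P(X ≤ 4) = 0.14349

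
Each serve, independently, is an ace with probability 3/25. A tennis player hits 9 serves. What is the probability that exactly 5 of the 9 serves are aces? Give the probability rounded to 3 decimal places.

X ~ Binomial(n=9, p=0.12).
P(X=5) = C(9,5) · p^5 · (1−p)^4
= 126 · 2.4883e-05 · 0.5997 = 0.00188

0.002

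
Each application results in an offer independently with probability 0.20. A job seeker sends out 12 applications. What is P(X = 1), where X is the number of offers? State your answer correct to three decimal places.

0.206

X ~ Binomial(n=12, p=0.20).
P(X=1) = C(12,1) · p^1 · (1−p)^11
= 12 · 0.2 · 0.085899 = 0.20616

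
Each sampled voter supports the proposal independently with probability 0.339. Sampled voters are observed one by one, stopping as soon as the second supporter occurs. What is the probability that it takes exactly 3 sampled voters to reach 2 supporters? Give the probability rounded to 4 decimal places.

0.1519

Y = trial on which the second success occurs; negative binomial, r=2, p=0.339.
P(Y=3) = C(2,1) · p^2 · (1−p)^1
= 2 · 0.11492 · 0.661 = 0.151926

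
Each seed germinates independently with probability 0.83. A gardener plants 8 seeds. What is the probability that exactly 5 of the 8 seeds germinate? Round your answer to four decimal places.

X ~ Binomial(n=8, p=0.83).
P(X=5) = C(8,5) · p^5 · (1−p)^3
= 56 · 0.3939 · 0.004913 = 0.108374

0.1084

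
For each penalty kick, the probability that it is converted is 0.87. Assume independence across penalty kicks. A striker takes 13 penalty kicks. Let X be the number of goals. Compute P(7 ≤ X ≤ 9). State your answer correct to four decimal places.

X ~ Binomial(13, 0.87); P(7 ≤ X ≤ 9) = Σ C(13,k) p^k (1−p)^(13−k) over k:
  k=7: C(13,7)·0.87^7·0.13^6 = 0.003125
  k=8: C(13,8)·0.87^8·0.13^5 = 0.015684
  k=9: C(13,9)·0.87^9·0.13^4 = 0.058311
Total = 0.077120

0.0771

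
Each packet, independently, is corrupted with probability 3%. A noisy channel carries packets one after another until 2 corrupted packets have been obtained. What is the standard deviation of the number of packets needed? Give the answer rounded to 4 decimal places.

46.4280

Y = total packets until the second success; negative binomial with r=2, p=0.03.
SD(Y) = √[r(1−p)/p²] = √(2155.555556) = 46.427961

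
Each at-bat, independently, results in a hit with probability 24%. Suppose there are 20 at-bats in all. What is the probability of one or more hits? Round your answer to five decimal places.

P(at least one) = 1 − P(none) = 1 − (1 − 0.24)^20
= 1 − 0.0041331 = 0.9958669

0.99587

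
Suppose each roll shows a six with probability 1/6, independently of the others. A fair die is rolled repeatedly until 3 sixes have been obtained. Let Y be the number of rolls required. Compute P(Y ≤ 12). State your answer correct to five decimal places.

0.32257

Finishing within 12 rolls ⇔ at least 3 successes in the first 12. With X ~ Binomial(12, 0.166667), P(Y ≤ 12) = 1 − P(X ≤ 2).
  k=0: C(12,0)·0.166667^0·0.833333^12 = 0.1121567
  k=1: C(12,1)·0.166667^1·0.833333^11 = 0.2691760
  k=2: C(12,2)·0.166667^2·0.833333^10 = 0.2960936
1 − 0.6774262 = 0.3225738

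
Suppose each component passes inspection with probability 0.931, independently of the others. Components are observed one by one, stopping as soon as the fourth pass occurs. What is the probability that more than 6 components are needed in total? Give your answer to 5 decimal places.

Needing more than 6 components ⇔ fewer than 4 successes in the first 6. With X ~ Binomial(6, 0.931), P(Y > 6) = P(X ≤ 3).
  k=0: C(6,0)·0.931^0·0.069^6 = 0.0000001
  k=1: C(6,1)·0.931^1·0.069^5 = 0.0000087
  k=2: C(6,2)·0.931^2·0.069^4 = 0.0002947
  k=3: C(6,3)·0.931^3·0.069^3 = 0.0053018
P(X ≤ 3) = 0.0056054

0.00561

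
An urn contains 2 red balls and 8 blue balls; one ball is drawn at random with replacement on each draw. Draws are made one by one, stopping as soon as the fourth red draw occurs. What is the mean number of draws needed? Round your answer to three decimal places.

Y = total draws until the fourth success; negative binomial with r=4, p=0.20.
E[Y] = r / p = 4 / 0.20 = 20.00000

20.000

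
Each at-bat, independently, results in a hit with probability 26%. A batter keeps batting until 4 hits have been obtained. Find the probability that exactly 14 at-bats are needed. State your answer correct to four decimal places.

0.0644

Y = trial on which the fourth success occurs; negative binomial, r=4, p=0.26.
P(Y=14) = C(13,3) · p^4 · (1−p)^10
= 286 · 0.0045698 · 0.04924 = 0.064354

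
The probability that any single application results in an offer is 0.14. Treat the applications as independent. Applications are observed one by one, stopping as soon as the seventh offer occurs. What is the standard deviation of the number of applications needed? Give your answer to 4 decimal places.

Y = total applications until the seventh success; negative binomial with r=7, p=0.14.
SD(Y) = √[r(1−p)/p²] = √(307.142857) = 17.525492

17.5255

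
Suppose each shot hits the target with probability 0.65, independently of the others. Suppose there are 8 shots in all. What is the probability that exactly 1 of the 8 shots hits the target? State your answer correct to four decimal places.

0.0033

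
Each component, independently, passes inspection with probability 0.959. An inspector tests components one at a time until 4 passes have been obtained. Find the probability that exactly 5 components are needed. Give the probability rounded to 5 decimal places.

Y = trial on which the fourth success occurs; negative binomial, r=4, p=0.959.
P(Y=5) = C(4,3) · p^4 · (1−p)^1
= 4 · 0.84581 · 0.041 = 0.1387134

0.13871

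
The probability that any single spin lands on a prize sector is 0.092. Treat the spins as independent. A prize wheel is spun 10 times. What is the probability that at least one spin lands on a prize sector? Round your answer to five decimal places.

P(at least one) = 1 − P(none) = 1 − (1 − 0.092)^10
= 1 − 0.3809417 = 0.6190583

0.61906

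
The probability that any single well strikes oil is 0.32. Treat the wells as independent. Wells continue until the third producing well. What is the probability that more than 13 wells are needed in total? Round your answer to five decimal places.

Needing more than 13 wells ⇔ fewer than 3 successes in the first 13. With X ~ Binomial(13, 0.32), P(Y > 13) = P(X ≤ 2).
  k=0: C(13,0)·0.32^0·0.68^13 = 0.0066468
  k=1: C(13,1)·0.32^1·0.68^12 = 0.0406631
  k=2: C(13,2)·0.32^2·0.68^11 = 0.1148134
P(X ≤ 2) = 0.1621233

0.16212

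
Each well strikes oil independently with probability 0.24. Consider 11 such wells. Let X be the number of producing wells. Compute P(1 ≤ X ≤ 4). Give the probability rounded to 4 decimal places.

X ~ Binomial(11, 0.24); P(1 ≤ X ≤ 4) = Σ C(11,k) p^k (1−p)^(11−k) over k:
  k=1: C(11,1)·0.24^1·0.76^10 = 0.169723
  k=2: C(11,2)·0.24^2·0.76^9 = 0.267983
  k=3: C(11,3)·0.24^3·0.76^8 = 0.253879
  k=4: C(11,4)·0.24^4·0.76^7 = 0.160344
Total = 0.851929

0.8519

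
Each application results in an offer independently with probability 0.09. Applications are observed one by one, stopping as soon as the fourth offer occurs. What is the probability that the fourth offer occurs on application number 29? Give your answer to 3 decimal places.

0.020

Y = trial on which the fourth success occurs; negative binomial, r=4, p=0.09.
P(Y=29) = C(28,3) · p^4 · (1−p)^25
= 3276 · 6.561e-05 · 0.094631 = 0.02034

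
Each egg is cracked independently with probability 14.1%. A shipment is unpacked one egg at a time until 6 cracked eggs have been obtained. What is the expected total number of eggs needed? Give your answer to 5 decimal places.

Y = total eggs until the sixth success; negative binomial with r=6, p=0.141.
E[Y] = r / p = 6 / 0.141 = 42.5531915

42.55319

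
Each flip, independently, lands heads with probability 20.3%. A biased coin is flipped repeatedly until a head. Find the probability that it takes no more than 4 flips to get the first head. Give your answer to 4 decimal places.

0.5965

Y = number of flips to the first success; geometric, p = 0.203.
P(Y ≤ 4) = 1 − (1−p)^4 = 1 − 0.403490 = 0.596510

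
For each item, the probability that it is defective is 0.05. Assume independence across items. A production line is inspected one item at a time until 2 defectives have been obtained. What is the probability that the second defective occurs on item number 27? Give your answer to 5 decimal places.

Y = trial on which the second success occurs; negative binomial, r=2, p=0.05.
P(Y=27) = C(26,1) · p^2 · (1−p)^25
= 26 · 0.0025 · 0.27739 = 0.0180303

0.01803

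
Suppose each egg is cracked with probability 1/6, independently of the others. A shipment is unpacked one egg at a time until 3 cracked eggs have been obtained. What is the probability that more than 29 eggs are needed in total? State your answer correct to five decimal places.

0.11647

Needing more than 29 eggs ⇔ fewer than 3 successes in the first 29. With X ~ Binomial(29, 0.166667), P(Y > 29) = P(X ≤ 2).
  k=0: C(29,0)·0.166667^0·0.833333^29 = 0.0050553
  k=1: C(29,1)·0.166667^1·0.833333^28 = 0.0293205
  k=2: C(29,2)·0.166667^2·0.833333^27 = 0.0820975
P(X ≤ 2) = 0.1164733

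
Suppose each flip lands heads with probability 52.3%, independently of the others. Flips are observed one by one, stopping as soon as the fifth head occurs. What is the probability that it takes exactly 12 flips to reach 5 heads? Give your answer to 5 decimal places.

0.07255

Y = trial on which the fifth success occurs; negative binomial, r=5, p=0.523.
P(Y=12) = C(11,4) · p^5 · (1−p)^7
= 330 · 0.03913 · 0.0056186 = 0.0725523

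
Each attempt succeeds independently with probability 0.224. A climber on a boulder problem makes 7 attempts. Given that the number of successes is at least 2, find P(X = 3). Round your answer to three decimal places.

0.292

X ~ Binomial(7, 0.224). Want P(X=3 | X≥2) = P(X=3) / P(X≥2).
P(X=3) = C(7,3)·0.224^3·0.776^4 = 0.14265
P(X≥2) = 1 − 0.16945 − 0.34239 = 0.48817
Ratio = 0.14265 / 0.48817 = 0.29221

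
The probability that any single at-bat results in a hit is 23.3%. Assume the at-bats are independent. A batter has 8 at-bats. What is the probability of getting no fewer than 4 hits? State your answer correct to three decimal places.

0.092

X ~ Binomial(8, 0.233); P(X ≥ 4) = Σ C(8,k) p^k (1−p)^(8−k) over k:
  k=4: C(8,4)·0.233^4·0.767^4 = 0.07140
  k=5: C(8,5)·0.233^5·0.767^3 = 0.01735
  k=6: C(8,6)·0.233^6·0.767^2 = 0.00264
  k=7: C(8,7)·0.233^7·0.767^1 = 0.00023
  k=8: C(8,8)·0.233^8·0.767^0 = 0.00001
Total = 0.09163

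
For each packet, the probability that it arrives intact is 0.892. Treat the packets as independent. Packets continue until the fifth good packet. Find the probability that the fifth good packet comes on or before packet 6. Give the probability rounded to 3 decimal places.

Finishing within 6 packets ⇔ at least 5 successes in the first 6. With X ~ Binomial(6, 0.892), P(Y ≤ 6) = 1 − P(X ≤ 4).
  k=0: C(6,0)·0.892^0·0.108^6 = 0.00000
  k=1: C(6,1)·0.892^1·0.108^5 = 0.00008
  k=2: C(6,2)·0.892^2·0.108^4 = 0.00162
  k=3: C(6,3)·0.892^3·0.108^3 = 0.01788
  k=4: C(6,4)·0.892^4·0.108^2 = 0.11076
1 − 0.13035 = 0.86965

0.870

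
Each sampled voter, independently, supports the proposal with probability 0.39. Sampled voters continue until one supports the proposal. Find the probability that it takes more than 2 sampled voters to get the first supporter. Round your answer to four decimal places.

Y = number of sampled voters to the first success; geometric, p = 0.39.
P(Y > 2) = P(first 2 all fail) = (1−p)^2 = 0.372100

0.3721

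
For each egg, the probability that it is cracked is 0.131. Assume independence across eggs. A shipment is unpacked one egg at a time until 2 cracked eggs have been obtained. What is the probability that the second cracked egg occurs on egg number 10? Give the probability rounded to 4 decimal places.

0.0502

Y = trial on which the second success occurs; negative binomial, r=2, p=0.131.
P(Y=10) = C(9,1) · p^2 · (1−p)^8
= 9 · 0.017161 · 0.32521 = 0.050228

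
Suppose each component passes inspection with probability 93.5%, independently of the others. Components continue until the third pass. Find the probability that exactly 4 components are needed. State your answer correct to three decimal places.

0.159

Y = trial on which the third success occurs; negative binomial, r=3, p=0.935.
P(Y=4) = C(3,2) · p^3 · (1−p)^1
= 3 · 0.8174 · 0.065 = 0.15939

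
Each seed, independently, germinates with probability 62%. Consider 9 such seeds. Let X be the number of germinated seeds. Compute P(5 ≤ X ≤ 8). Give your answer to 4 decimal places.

0.7602

X ~ Binomial(9, 0.62); P(5 ≤ X ≤ 8) = Σ C(9,k) p^k (1−p)^(9−k) over k:
  k=5: C(9,5)·0.62^5·0.38^4 = 0.240693
  k=6: C(9,6)·0.62^6·0.38^3 = 0.261806
  k=7: C(9,7)·0.62^7·0.38^2 = 0.183068
  k=8: C(9,8)·0.62^8·0.38^1 = 0.074672
Total = 0.760239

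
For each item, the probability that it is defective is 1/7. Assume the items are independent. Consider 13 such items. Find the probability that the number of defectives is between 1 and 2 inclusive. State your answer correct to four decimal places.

0.5841

X ~ Binomial(13, 0.142857); P(1 ≤ X ≤ 2) = Σ C(13,k) p^k (1−p)^(13−k) over k:
  k=1: C(13,1)·0.142857^1·0.857143^12 = 0.292068
  k=2: C(13,2)·0.142857^2·0.857143^11 = 0.292068
Total = 0.584136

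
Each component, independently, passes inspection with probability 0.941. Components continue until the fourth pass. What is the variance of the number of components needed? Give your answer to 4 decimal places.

Y = total components until the fourth success; negative binomial with r=4, p=0.941.
Var(Y) = r(1−p)/p² = 4·0.059 / 0.941² = 0.266522

0.2665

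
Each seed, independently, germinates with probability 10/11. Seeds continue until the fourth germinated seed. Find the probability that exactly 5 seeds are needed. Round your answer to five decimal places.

Y = trial on which the fourth success occurs; negative binomial, r=4, p=0.909091.
P(Y=5) = C(4,3) · p^4 · (1−p)^1
= 4 · 0.68301 · 0.090909 = 0.2483685

0.24837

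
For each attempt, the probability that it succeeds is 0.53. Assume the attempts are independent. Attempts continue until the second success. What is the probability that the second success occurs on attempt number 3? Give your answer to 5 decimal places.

Y = trial on which the second success occurs; negative binomial, r=2, p=0.53.
P(Y=3) = C(2,1) · p^2 · (1−p)^1
= 2 · 0.2809 · 0.47 = 0.2640460

0.26405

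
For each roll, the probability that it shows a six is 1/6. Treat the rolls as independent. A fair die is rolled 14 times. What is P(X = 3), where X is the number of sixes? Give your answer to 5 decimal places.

0.22681

X ~ Binomial(n=14, p=0.166667).
P(X=3) = C(14,3) · p^3 · (1−p)^11
= 364 · 0.0046296 · 0.13459 = 0.2268057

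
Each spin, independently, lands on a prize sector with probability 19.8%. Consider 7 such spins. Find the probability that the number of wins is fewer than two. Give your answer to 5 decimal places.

0.58223

X ~ Binomial(7, 0.198); P(X ≤ 1) = Σ C(7,k) p^k (1−p)^(7−k) over k:
  k=0: C(7,0)·0.198^0·0.802^7 = 0.2134129
  k=1: C(7,1)·0.198^1·0.802^6 = 0.3688157
Total = 0.5822286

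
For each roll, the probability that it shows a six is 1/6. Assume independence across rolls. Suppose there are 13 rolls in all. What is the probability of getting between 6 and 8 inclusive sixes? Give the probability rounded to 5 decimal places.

0.01263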